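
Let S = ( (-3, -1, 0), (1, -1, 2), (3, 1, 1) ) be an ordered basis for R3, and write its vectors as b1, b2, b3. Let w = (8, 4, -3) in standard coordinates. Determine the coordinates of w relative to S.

[w]_S is the unique c with M c = w, where M has columns b1, ..., b3.
Row-reducing the augmented matrix [M | w] gives c = (-4, -1, -1).
Check: -4b1 - b2 - b3 = (8, 4, -3).

(-4, -1, -1)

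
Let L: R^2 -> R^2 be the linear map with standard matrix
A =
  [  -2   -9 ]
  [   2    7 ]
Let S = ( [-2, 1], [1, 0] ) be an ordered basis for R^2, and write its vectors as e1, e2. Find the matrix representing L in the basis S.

[[3, 2], [1, 2]]

Let P have columns e1, e2. Then [L]_S = P^(-1) A P.
Here det P = -1, so P^(-1) is integer; computing A P first and then P^(-1)(A P) gives [[3, 2], [1, 2]].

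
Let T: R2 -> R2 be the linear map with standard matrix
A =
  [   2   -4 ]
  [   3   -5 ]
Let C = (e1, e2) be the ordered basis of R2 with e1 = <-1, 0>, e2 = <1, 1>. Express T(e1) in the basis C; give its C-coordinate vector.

Compute T(e1) = A e1 = <-2, -3> in standard coordinates.
Then write this in C-coordinates: solve for y in y_1 e1 + y_2 e2 = <-2, -3>.
This gives y = <-1, -3>, which is column 1 of [T]_C.

<-1, -3>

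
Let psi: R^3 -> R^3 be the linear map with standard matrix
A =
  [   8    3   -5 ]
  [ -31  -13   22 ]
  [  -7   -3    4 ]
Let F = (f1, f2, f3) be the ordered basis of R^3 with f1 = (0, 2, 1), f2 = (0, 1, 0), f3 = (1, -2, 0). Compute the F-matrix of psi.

[[-2, -3, -1], [2, -1, 1], [1, 3, 2]]

With P the matrix whose columns are f1, ..., f3, [psi]_F = P^(-1) A P.
Column by column: psi(f1) = A f1 = (1, -4, -2); its F-coordinates (-2, 2, 1) give column 1.
Continuing for each basis vector yields [psi]_F = [[-2, -3, -1], [2, -1, 1], [1, 3, 2]].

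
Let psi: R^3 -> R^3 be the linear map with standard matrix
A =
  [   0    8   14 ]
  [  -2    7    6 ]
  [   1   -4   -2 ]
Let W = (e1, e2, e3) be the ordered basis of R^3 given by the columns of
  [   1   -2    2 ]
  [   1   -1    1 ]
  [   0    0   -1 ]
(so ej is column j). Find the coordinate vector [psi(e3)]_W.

Compute psi(e3) = A e3 = [-6, -3, 0] in standard coordinates.
Then write this in W-coordinates: solve for y in y_1 e1 + ... + y_3 e3 = [-6, -3, 0].
This gives y = [0, 3, 0], which is column 3 of [psi]_W.

[0, 3, 0]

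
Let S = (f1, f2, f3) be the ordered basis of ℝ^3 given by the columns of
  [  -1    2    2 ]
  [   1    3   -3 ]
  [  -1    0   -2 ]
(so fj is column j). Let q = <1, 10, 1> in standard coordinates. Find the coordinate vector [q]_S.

Write q = c_1 f1 + ... + c_3 f3 and solve for the c_i.
Gaussian elimination on [M | q] yields c = (1, 2, -1).
Check: f1 + 2f2 - f3 = <1, 10, 1>.

<1, 2, -1>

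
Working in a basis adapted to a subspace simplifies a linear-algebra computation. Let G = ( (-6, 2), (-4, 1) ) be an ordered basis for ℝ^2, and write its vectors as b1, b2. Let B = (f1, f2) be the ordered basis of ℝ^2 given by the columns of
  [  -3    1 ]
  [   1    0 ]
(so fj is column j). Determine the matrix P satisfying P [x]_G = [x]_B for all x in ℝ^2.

[[2, 1], [0, -1]]

Column j of P is [bj]_B, since P maps G-coordinates to B-coordinates.
Expressing b1 in B: b1 = 2f1 + 0·f2, so column 1 of P is (2, 0).
Doing the same for each bj gives P = [[2, 1], [0, -1]].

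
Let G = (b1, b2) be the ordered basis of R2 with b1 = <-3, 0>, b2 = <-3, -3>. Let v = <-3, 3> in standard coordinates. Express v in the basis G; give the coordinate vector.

Write v = c_1 b1 + c_2 b2 and solve for the c_i.
System: -3c_1 - 3c_2 = -3, 0c_1 - 3c_2 = 3; solving gives c_1 = 2, c_2 = -1.
Check: 2b1 - b2 = <-3, 3>.

<2, -1>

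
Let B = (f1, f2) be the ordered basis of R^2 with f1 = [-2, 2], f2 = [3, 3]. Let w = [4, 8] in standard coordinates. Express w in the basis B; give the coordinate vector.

We seek scalars with c_1 f1 + c_2 f2 = w; equivalently solve M c = w where the columns of M are f1, f2.
System: -2c_1 + 3c_2 = 4, 2c_1 + 3c_2 = 8; solving gives c_1 = 1, c_2 = 2.
Check: f1 + 2f2 = [4, 8].

[1, 2]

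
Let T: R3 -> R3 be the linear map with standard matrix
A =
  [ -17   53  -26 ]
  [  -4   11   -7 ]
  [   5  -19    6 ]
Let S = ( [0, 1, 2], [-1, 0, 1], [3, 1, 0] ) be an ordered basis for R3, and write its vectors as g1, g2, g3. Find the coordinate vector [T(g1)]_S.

[-3, -1, 0]

Column 1 of [T]_S is the S-coordinate vector of T(g1).
In standard coordinates T(g1) = A g1 = [1, -3, -7].
Converting to S: [1, -3, -7] = -3g1 - g2 + 0·g3, so the coordinate vector is [-3, -1, 0].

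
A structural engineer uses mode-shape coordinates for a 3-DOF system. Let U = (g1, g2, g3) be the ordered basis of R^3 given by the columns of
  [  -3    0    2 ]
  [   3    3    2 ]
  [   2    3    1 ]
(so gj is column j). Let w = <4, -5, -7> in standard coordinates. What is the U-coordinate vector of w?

[w]_U is the unique c with M c = w, where M has columns g1, ..., g3.
Row-reducing the augmented matrix [M | w] gives c = (0, -3, 2).
Check: 0·g1 - 3g2 + 2g3 = <4, -5, -7>.

<0, -3, 2>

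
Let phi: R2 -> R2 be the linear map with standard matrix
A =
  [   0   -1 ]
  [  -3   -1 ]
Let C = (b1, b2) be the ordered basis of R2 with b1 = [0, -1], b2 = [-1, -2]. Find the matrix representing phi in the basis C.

The j-th column of [phi]_C is [phi(bj)]_C.
phi(b1) = A b1 = [1, 1] = b1 - b2, so column 1 is [1, -1].
Repeating for b2 and assembling the columns gives [[1, -1], [-1, -2]].

[[1, -1], [-1, -2]]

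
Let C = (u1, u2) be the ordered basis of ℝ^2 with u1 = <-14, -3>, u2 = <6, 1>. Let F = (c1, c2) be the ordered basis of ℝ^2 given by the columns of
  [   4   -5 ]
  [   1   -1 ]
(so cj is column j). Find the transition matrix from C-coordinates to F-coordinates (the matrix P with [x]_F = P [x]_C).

Column j of P is [uj]_F, since P maps C-coordinates to F-coordinates.
Expressing u1 in F: u1 = -c1 + 2c2, so column 1 of P is <-1, 2>.
Doing the same for each uj gives P = [[-1, -1], [2, -2]].

[[-1, -1], [2, -2]]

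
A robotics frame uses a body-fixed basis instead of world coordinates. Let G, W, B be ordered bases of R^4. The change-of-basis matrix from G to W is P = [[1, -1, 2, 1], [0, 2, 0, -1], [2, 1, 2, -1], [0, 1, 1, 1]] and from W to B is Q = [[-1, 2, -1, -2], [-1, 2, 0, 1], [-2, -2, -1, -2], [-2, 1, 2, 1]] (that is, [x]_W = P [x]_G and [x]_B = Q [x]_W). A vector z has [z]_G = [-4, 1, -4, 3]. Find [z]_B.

[26, 8, 40, -17]

Apply P to get W-coordinates [-10, -1, -18, 0], then Q to get B-coordinates.
The result is [z]_B = [26, 8, 40, -17].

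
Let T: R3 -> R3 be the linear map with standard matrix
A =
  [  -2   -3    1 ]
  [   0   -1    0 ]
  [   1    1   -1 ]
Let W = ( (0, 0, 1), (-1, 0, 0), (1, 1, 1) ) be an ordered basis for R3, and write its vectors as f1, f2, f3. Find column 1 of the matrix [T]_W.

(-1, -1, 0)

Compute T(f1) = A f1 = (1, 0, -1) in standard coordinates.
Then write this in W-coordinates: solve for y in y_1 f1 + ... + y_3 f3 = (1, 0, -1).
This gives y = (-1, -1, 0), which is column 1 of [T]_W.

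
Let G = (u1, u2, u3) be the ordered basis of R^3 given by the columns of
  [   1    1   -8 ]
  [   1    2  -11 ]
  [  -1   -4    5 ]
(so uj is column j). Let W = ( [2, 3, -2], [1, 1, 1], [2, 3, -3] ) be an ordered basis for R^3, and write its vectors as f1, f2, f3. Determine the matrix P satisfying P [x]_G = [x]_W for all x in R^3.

Let M have columns uj and N have columns fj. Then for every x, N [x]_W = x = M [x]_G, so P = N^(-1) M.
Since det N = 1, N^(-1) has integer entries; multiplying gives P = [[-2, 0, -2], [1, -1, -2], [2, 1, -1]].

[[-2, 0, -2], [1, -1, -2], [2, 1, -1]]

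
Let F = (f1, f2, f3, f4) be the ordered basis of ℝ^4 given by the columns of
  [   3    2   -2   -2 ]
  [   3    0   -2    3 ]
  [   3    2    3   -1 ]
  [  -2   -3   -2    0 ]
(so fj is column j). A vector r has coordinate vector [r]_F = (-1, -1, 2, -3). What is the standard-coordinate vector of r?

By definition r = -f1 - f2 + 2f3 - 3f4.
Summing componentwise gives (-3, -16, 4, 1).

(-3, -16, 4, 1)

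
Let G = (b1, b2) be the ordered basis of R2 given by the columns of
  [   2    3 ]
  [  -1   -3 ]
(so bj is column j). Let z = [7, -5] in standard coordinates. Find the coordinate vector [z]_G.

We seek scalars with c_1 b1 + c_2 b2 = z; equivalently solve M c = z where the columns of M are b1, b2.
System: 2c_1 + 3c_2 = 7, -c_1 - 3c_2 = -5; solving gives c_1 = 2, c_2 = 1.
Check: 2b1 + b2 = [7, -5].

[2, 1]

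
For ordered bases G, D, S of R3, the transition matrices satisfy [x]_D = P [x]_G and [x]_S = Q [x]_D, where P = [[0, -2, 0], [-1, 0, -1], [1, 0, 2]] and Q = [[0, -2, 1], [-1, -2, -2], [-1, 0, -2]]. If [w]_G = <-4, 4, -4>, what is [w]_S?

Composing the changes, [w]_S = Q P [w]_G.
Q P = [[3, 0, 4], [0, 2, -2], [-2, 2, -4]]; applying this to <-4, 4, -4> gives <-28, 16, 32>.

<-28, 16, 32>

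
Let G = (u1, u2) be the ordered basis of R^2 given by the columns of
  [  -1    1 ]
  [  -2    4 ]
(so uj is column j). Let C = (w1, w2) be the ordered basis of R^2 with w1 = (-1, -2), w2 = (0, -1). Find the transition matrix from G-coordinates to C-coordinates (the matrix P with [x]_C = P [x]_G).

[[1, -1], [0, -2]]

Column j of P is [uj]_C, since P maps G-coordinates to C-coordinates.
Expressing u1 in C: u1 = w1 + 0·w2, so column 1 of P is (1, 0).
Doing the same for each uj gives P = [[1, -1], [0, -2]].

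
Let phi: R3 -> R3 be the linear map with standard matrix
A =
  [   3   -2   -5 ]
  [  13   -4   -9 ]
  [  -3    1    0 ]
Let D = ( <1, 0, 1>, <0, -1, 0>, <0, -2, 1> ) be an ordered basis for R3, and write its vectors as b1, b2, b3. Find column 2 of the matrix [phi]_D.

<2, 2, -3>

Compute phi(b2) = A b2 = <2, 4, -1> in standard coordinates.
Then write this in D-coordinates: solve for y in y_1 b1 + ... + y_3 b3 = <2, 4, -1>.
This gives y = <2, 2, -3>, which is column 2 of [phi]_D.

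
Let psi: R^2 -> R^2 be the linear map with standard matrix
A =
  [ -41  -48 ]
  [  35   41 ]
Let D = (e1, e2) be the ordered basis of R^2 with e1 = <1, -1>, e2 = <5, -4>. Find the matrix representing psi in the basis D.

With P the matrix whose columns are e1, e2, [psi]_D = P^(-1) A P.
Column by column: psi(e1) = A e1 = <7, -6>; its D-coordinates <2, 1> give column 1.
Continuing for each basis vector yields [psi]_D = [[2, -3], [1, -2]].

[[2, -3], [1, -2]]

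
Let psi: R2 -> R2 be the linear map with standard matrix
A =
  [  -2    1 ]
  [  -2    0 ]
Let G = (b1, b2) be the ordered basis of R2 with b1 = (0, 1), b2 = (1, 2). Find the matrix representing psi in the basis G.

[[-2, -2], [1, 0]]

Let P have columns b1, b2. Then [psi]_G = P^(-1) A P.
Here det P = -1, so P^(-1) is integer; computing A P first and then P^(-1)(A P) gives [[-2, -2], [1, 0]].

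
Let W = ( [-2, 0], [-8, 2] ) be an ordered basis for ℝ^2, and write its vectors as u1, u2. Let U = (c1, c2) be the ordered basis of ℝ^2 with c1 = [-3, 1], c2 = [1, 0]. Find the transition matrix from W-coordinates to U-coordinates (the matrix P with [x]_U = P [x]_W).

Column j of P is [uj]_U, since P maps W-coordinates to U-coordinates.
Expressing u1 in U: u1 = 0·c1 - 2c2, so column 1 of P is [0, -2].
Doing the same for each uj gives P = [[0, 2], [-2, -2]].

[[0, 2], [-2, -2]]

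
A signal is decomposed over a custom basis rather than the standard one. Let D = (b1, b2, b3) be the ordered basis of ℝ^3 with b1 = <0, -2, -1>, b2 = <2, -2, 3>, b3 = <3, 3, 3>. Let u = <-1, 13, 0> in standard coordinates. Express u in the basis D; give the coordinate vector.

We seek scalars with c_1 b1 + ... + c_3 b3 = u; equivalently solve M c = u where the columns of M are b1, ..., b3.
Solving this 3x3 system gives c = (-3, -2, 1).
Check: -3b1 - 2b2 + b3 = <-1, 13, 0>.

<-3, -2, 1>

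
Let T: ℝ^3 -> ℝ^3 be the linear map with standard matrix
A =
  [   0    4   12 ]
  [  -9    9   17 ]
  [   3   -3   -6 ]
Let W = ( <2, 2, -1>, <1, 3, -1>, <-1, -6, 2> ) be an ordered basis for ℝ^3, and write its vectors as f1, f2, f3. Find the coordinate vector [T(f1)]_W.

Column 1 of [T]_W is the W-coordinate vector of T(f1).
In standard coordinates T(f1) = A f1 = <-4, -17, 6>.
Converting to W: <-4, -17, 6> = -f1 + f2 + 3f3, so the coordinate vector is <-1, 1, 3>.

<-1, 1, 3>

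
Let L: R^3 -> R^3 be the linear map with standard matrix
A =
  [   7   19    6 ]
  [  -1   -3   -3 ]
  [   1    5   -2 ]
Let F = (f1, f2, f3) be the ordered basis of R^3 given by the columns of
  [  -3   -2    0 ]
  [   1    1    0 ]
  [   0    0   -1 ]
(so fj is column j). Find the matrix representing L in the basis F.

Let P have columns f1, ..., f3. Then [L]_F = P^(-1) A P.
Here det P = 1, so P^(-1) is integer; computing A P first and then P^(-1)(A P) gives [[2, -3, 0], [-2, 2, 3], [-2, -3, -2]].

[[2, -3, 0], [-2, 2, 3], [-2, -3, -2]]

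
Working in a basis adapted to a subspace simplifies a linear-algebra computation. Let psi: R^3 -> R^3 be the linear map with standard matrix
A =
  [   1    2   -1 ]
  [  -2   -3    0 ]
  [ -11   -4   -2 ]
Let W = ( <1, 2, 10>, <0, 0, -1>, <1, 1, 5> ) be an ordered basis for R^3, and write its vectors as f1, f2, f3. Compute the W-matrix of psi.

With P the matrix whose columns are f1, ..., f3, [psi]_W = P^(-1) A P.
Column by column: psi(f1) = A f1 = <-5, -8, -39>; its W-coordinates <-3, -1, -2> give column 1.
Continuing for each basis vector yields [psi]_W = [[-3, -1, -3], [-1, -2, 0], [-2, 2, 1]].

[[-3, -1, -3], [-1, -2, 0], [-2, 2, 1]]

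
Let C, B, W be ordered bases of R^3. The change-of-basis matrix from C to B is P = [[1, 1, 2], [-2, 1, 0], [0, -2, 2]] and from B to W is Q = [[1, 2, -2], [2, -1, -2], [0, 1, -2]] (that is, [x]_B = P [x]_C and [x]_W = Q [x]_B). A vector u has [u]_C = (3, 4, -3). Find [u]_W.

(25, 32, 26)

Apply P to get B-coordinates (1, -2, -14), then Q to get W-coordinates.
The result is [u]_W = (25, 32, 26).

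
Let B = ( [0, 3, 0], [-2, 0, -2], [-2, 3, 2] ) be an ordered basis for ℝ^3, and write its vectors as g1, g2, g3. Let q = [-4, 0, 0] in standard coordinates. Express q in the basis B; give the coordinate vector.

[-1, 1, 1]

Write q = c_1 g1 + ... + c_3 g3 and solve for the c_i.
Solving this 3x3 system gives c = (-1, 1, 1).
Check: -g1 + g2 + g3 = [-4, 0, 0].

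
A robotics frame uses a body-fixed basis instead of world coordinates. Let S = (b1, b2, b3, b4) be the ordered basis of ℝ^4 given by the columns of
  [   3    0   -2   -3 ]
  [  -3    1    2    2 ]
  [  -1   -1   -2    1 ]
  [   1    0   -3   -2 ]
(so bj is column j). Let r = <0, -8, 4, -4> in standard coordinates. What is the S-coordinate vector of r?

Write r = c_1 b1 + ... + c_4 b4 and solve for the c_i.
Gaussian elimination on [M | r] yields c = (4, -4, 0, 4).
Check: 4b1 - 4b2 + 0·b3 + 4b4 = <0, -8, 4, -4>.

<4, -4, 0, 4>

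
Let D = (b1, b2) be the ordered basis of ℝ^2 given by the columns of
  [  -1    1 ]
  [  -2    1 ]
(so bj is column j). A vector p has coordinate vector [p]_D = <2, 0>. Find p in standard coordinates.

The coordinates say p = 2b1 + 0·b2; adding the scaled basis vectors gives <-2, -4>.

<-2, -4>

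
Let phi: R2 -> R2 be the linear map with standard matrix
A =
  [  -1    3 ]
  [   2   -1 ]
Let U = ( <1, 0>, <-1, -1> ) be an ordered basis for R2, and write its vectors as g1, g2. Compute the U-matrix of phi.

With P the matrix whose columns are g1, g2, [phi]_U = P^(-1) A P.
Column by column: phi(g1) = A g1 = <-1, 2>; its U-coordinates <-3, -2> give column 1.
Continuing for each basis vector yields [phi]_U = [[-3, -1], [-2, 1]].

[[-3, -1], [-2, 1]]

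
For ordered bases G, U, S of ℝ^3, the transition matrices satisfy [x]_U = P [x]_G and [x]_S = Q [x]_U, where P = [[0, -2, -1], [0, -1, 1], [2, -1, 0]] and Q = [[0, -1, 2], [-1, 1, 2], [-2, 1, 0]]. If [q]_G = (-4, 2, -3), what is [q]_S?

Composing the changes, [q]_S = Q P [q]_G.
Q P = [[4, -1, -1], [4, -1, 2], [0, 3, 3]]; applying this to (-4, 2, -3) gives (-15, -24, -3).

(-15, -24, -3)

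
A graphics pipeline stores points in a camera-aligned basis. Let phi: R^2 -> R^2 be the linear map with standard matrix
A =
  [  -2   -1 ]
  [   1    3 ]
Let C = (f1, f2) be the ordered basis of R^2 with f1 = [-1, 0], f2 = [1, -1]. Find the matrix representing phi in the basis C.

[[-1, 3], [1, 2]]

The j-th column of [phi]_C is [phi(fj)]_C.
phi(f1) = A f1 = [2, -1] = -f1 + f2, so column 1 is [-1, 1].
Repeating for f2 and assembling the columns gives [[-1, 3], [1, 2]].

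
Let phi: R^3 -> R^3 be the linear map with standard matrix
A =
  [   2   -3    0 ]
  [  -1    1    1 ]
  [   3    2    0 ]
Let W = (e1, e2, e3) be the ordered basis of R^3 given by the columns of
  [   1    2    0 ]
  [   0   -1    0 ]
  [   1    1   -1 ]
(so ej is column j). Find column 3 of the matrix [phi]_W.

[-2, 1, -1]

Compute phi(e3) = A e3 = [0, -1, 0] in standard coordinates.
Then write this in W-coordinates: solve for y in y_1 e1 + ... + y_3 e3 = [0, -1, 0].
This gives y = [-2, 1, -1], which is column 3 of [phi]_W.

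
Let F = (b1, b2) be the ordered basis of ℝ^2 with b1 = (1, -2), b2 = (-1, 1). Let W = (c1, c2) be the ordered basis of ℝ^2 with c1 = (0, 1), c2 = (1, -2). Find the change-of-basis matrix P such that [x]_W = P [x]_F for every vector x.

[[0, -1], [1, -1]]

Take x = bj: its F-coordinates are the j-th standard unit vector, so P e_j — column j of P — equals [bj]_W.
b1 = 0·c1 + c2, giving column 1 = (0, 1); repeating for each j gives P = [[0, -1], [1, -1]].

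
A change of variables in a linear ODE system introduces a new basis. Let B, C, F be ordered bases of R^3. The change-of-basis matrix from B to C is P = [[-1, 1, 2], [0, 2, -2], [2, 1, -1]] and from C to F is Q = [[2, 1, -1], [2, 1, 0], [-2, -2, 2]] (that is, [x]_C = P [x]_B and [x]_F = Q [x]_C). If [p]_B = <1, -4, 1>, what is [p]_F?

<-13, -16, 20>

Apply P to get C-coordinates <-3, -10, -3>, then Q to get F-coordinates.
The result is [p]_F = <-13, -16, 20>.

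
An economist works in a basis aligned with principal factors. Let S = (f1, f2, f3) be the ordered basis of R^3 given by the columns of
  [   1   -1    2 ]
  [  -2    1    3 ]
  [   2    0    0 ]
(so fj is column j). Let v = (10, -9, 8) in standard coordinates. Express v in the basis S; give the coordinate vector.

[v]_S is the unique c with M c = v, where M has columns f1, ..., f3.
Solving this 3x3 system gives c = (4, -4, 1).
Check: 4f1 - 4f2 + f3 = (10, -9, 8).

(4, -4, 1)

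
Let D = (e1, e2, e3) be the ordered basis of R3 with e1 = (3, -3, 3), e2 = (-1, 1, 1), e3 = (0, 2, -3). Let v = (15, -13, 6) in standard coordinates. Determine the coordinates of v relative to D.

[v]_D is the unique c with M c = v, where M has columns e1, ..., e3.
Row-reducing the augmented matrix [M | v] gives c = (4, -3, 1).
Check: 4e1 - 3e2 + e3 = (15, -13, 6).

(4, -3, 1)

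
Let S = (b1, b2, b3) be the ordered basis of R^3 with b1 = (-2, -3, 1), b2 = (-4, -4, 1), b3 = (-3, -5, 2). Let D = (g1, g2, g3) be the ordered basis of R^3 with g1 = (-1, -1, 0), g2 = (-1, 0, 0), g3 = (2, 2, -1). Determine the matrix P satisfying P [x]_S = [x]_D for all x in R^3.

Take x = bj: its S-coordinates are the j-th standard unit vector, so P e_j — column j of P — equals [bj]_D.
b1 = g1 - g2 - g3, giving column 1 = (1, -1, -1); repeating for each j gives P = [[1, 2, 1], [-1, 0, -2], [-1, -1, -2]].

[[1, 2, 1], [-1, 0, -2], [-1, -1, -2]]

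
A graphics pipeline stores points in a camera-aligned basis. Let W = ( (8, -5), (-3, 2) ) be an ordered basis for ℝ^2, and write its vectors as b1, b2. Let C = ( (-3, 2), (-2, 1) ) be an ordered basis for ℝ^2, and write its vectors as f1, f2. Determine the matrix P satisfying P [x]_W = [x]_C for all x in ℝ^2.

[[-2, 1], [-1, 0]]

Column j of P is [bj]_C, since P maps W-coordinates to C-coordinates.
Expressing b1 in C: b1 = -2f1 - f2, so column 1 of P is (-2, -1).
Doing the same for each bj gives P = [[-2, 1], [-1, 0]].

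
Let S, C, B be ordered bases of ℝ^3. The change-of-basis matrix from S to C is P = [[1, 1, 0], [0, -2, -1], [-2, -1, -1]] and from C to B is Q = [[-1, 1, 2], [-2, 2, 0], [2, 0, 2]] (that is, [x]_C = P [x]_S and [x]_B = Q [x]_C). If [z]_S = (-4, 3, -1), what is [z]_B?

First [z]_C = P [z]_S = (-1, -5, 6).
Then [z]_B = Q [z]_C = (8, -8, 10).

(8, -8, 10)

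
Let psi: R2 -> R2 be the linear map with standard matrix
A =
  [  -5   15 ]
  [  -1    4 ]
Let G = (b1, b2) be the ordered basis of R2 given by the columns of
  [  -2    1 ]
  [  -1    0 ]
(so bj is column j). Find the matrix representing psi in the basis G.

[[2, 1], [-1, -3]]

Let P have columns b1, b2. Then [psi]_G = P^(-1) A P.
Here det P = 1, so P^(-1) is integer; computing A P first and then P^(-1)(A P) gives [[2, 1], [-1, -3]].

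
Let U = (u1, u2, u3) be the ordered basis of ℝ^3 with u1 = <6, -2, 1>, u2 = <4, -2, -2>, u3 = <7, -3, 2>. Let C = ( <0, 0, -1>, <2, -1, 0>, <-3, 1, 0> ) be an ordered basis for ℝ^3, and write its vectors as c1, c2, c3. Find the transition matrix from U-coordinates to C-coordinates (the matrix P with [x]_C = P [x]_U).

Let M have columns uj and N have columns cj. Then for every x, N [x]_C = x = M [x]_U, so P = N^(-1) M.
Since det N = 1, N^(-1) has integer entries; multiplying gives P = [[-1, 2, -2], [0, 2, 2], [-2, 0, -1]].

[[-1, 2, -2], [0, 2, 2], [-2, 0, -1]]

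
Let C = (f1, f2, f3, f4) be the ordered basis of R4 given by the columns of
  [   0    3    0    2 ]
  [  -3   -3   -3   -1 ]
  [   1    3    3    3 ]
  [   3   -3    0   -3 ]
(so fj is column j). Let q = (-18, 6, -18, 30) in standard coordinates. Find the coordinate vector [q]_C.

We seek scalars with c_1 f1 + ... + c_4 f4 = q; equivalently solve M c = q where the columns of M are f1, ..., f4.
Row-reducing the augmented matrix [M | q] gives c = (3, -4, 0, -3).
Check: 3f1 - 4f2 + 0·f3 - 3f4 = (-18, 6, -18, 30).

(3, -4, 0, -3)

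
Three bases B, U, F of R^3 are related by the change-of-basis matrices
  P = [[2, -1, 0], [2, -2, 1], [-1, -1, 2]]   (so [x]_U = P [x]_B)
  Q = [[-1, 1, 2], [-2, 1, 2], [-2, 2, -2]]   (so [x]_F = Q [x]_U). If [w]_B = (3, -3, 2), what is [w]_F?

Apply P to get U-coordinates (9, 14, 4), then Q to get F-coordinates.
The result is [w]_F = (13, 4, 2).

(13, 4, 2)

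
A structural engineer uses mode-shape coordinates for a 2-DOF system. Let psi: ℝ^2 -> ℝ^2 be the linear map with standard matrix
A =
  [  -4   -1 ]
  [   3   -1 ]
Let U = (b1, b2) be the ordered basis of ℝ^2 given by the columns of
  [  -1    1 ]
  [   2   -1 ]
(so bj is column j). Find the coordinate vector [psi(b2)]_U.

Column 2 of [psi]_U is the U-coordinate vector of psi(b2).
In standard coordinates psi(b2) = A b2 = [-3, 4].
Converting to U: [-3, 4] = b1 - 2b2, so the coordinate vector is [1, -2].

[1, -2]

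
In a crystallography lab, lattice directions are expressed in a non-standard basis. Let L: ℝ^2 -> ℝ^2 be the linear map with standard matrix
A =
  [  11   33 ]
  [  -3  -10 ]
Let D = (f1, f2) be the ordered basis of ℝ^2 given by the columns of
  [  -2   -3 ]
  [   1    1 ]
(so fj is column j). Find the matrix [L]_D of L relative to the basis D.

With P the matrix whose columns are f1, f2, [L]_D = P^(-1) A P.
Column by column: L(f1) = A f1 = [11, -4]; its D-coordinates [-1, -3] give column 1.
Continuing for each basis vector yields [L]_D = [[-1, -3], [-3, 2]].

[[-1, -3], [-3, 2]]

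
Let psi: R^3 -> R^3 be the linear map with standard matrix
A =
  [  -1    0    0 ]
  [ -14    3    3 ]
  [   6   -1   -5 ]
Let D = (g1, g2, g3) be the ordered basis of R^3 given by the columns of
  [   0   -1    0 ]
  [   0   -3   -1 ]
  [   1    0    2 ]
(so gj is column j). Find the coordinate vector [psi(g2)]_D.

Compute psi(g2) = A g2 = [1, 5, -3] in standard coordinates.
Then write this in D-coordinates: solve for y in y_1 g1 + ... + y_3 g3 = [1, 5, -3].
This gives y = [1, -1, -2], which is column 2 of [psi]_D.

[1, -1, -2]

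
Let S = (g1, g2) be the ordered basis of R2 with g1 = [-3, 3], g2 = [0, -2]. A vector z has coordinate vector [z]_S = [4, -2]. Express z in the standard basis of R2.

[-12, 16]

The coordinates say z = 4g1 - 2g2; adding the scaled basis vectors gives [-12, 16].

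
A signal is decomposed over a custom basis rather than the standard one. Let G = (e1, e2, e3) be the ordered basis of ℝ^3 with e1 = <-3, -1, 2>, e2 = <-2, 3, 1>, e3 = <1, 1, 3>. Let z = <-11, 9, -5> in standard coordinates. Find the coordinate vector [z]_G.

Write z = c_1 e1 + ... + c_3 e3 and solve for the c_i.
Row-reducing the augmented matrix [M | z] gives c = (0, 4, -3).
Check: 0·e1 + 4e2 - 3e3 = <-11, 9, -5>.

<0, 4, -3>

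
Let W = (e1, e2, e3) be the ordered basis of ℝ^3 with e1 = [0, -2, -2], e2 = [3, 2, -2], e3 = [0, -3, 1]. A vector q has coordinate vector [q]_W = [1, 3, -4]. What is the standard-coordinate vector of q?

[9, 16, -12]

By definition q = e1 + 3e2 - 4e3.
Summing componentwise gives [9, 16, -12].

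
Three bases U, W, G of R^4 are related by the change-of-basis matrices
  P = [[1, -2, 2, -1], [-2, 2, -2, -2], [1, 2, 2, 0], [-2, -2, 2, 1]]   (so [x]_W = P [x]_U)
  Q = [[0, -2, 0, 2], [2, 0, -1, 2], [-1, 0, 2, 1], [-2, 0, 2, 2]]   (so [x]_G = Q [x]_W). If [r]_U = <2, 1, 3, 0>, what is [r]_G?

<16, 2, 14, 8>

Composing the changes, [r]_G = Q P [r]_U.
Q P = [[0, -8, 8, 6], [-3, -10, 6, 0], [-1, 4, 4, 2], [-4, 4, 4, 4]]; applying this to <2, 1, 3, 0> gives <16, 2, 14, 8>.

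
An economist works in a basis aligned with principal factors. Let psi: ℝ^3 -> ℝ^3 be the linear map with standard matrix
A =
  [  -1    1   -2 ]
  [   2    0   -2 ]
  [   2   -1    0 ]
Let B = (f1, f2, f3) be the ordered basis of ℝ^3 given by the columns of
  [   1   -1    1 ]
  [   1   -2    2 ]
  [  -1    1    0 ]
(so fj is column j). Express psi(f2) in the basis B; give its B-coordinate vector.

Column 2 of [psi]_B is the B-coordinate vector of psi(f2).
In standard coordinates psi(f2) = A f2 = (-3, -4, 0).
Converting to B: (-3, -4, 0) = -2f1 - 2f2 - 3f3, so the coordinate vector is (-2, -2, -3).

(-2, -2, -3)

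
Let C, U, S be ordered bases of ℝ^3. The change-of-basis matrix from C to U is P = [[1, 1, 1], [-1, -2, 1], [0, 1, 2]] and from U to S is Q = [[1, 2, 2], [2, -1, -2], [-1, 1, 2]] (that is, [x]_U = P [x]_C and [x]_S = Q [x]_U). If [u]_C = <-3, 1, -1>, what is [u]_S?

Composing the changes, [u]_S = Q P [u]_C.
Q P = [[-1, -1, 7], [3, 2, -3], [-2, -1, 4]]; applying this to <-3, 1, -1> gives <-5, -4, 1>.

<-5, -4, 1>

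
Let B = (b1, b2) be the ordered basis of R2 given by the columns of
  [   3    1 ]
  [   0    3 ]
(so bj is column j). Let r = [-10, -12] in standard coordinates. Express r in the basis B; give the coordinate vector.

Write r = c_1 b1 + c_2 b2 and solve for the c_i.
System: 3c_1 + c_2 = -10, 0c_1 + 3c_2 = -12; solving gives c_1 = -2, c_2 = -4.
Check: -2b1 - 4b2 = [-10, -12].

[-2, -4]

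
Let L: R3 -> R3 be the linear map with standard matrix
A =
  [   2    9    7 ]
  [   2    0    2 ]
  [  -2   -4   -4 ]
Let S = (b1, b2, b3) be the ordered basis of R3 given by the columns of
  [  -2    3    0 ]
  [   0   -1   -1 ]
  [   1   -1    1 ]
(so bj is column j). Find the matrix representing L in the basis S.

With P the matrix whose columns are b1, ..., b3, [L]_S = P^(-1) A P.
Column by column: L(b1) = A b1 = (3, -2, 0); its S-coordinates (0, 1, 1) give column 1.
Continuing for each basis vector yields [L]_S = [[0, 2, -2], [1, -2, -2], [1, -2, 0]].

[[0, 2, -2], [1, -2, -2], [1, -2, 0]]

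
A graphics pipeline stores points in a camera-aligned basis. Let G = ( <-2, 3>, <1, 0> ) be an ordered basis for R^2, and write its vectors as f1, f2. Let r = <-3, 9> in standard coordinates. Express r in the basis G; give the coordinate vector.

<3, 3>

Write r = c_1 f1 + c_2 f2 and solve for the c_i.
System: -2c_1 + c_2 = -3, 3c_1 + 0c_2 = 9; solving gives c_1 = 3, c_2 = 3.
Check: 3f1 + 3f2 = <-3, 9>.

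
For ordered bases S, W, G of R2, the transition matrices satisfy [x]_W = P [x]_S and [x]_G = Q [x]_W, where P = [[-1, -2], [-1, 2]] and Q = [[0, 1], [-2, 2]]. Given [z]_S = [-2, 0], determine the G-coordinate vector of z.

Apply P to get W-coordinates [2, 2], then Q to get G-coordinates.
The result is [z]_G = [2, 0].

[2, 0]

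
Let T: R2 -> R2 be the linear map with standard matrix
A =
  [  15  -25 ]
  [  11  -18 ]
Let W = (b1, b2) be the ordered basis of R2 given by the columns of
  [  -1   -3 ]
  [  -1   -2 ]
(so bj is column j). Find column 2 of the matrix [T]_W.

Column 2 of [T]_W is the W-coordinate vector of T(b2).
In standard coordinates T(b2) = A b2 = <5, 3>.
Converting to W: <5, 3> = b1 - 2b2, so the coordinate vector is <1, -2>.

<1, -2>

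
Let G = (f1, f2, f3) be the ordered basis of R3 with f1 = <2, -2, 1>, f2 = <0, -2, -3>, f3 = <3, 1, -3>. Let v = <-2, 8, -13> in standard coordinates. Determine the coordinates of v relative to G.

We seek scalars with c_1 f1 + ... + c_3 f3 = v; equivalently solve M c = v where the columns of M are f1, ..., f3.
Gaussian elimination on [M | v] yields c = (-4, 1, 2).
Check: -4f1 + f2 + 2f3 = <-2, 8, -13>.

<-4, 1, 2>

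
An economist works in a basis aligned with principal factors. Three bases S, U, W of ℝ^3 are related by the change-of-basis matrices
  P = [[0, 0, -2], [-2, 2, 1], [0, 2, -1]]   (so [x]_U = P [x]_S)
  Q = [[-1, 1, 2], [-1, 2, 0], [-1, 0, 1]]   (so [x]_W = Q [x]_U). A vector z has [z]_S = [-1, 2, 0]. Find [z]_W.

First [z]_U = P [z]_S = [0, 6, 4].
Then [z]_W = Q [z]_U = [14, 12, 4].

[14, 12, 4]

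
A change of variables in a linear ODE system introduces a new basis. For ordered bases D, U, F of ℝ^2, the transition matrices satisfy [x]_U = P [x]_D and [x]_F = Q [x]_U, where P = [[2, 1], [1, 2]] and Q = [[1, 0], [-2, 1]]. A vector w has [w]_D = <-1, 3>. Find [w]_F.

<1, 3>

Apply P to get U-coordinates <1, 5>, then Q to get F-coordinates.
The result is [w]_F = <1, 3>.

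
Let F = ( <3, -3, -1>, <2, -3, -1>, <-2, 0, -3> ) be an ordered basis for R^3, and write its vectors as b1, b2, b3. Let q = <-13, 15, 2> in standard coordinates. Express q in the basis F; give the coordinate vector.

Write q = c_1 b1 + ... + c_3 b3 and solve for the c_i.
Gaussian elimination on [M | q] yields c = (-1, -4, 1).
Check: -b1 - 4b2 + b3 = <-13, 15, 2>.

<-1, -4, 1>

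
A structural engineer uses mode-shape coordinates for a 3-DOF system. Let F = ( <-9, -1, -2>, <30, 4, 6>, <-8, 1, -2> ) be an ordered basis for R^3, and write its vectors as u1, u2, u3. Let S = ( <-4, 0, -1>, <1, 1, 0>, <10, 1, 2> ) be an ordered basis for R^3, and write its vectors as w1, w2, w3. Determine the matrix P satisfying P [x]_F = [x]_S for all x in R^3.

[[2, -2, 0], [-1, 2, 2], [0, 2, -1]]

Let M have columns uj and N have columns wj. Then for every x, N [x]_S = x = M [x]_F, so P = N^(-1) M.
Since det N = 1, N^(-1) has integer entries; multiplying gives P = [[2, -2, 0], [-1, 2, 2], [0, 2, -1]].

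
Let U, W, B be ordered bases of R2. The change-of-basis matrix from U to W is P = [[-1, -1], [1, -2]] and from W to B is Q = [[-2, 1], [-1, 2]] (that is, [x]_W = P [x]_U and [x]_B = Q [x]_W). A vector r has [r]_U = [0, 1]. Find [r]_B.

First [r]_W = P [r]_U = [-1, -2].
Then [r]_B = Q [r]_W = [0, -3].

[0, -3]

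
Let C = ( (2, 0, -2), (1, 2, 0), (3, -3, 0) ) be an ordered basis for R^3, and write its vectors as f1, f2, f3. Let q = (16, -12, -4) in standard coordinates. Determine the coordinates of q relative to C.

[q]_C is the unique c with M c = q, where M has columns f1, ..., f3.
Solving this 3x3 system gives c = (2, 0, 4).
Check: 2f1 + 0·f2 + 4f3 = (16, -12, -4).

(2, 0, 4)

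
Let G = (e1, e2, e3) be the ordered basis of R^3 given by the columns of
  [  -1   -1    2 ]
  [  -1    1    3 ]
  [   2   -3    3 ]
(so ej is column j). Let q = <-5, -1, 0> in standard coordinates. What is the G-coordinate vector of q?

<3, 2, 0>

We seek scalars with c_1 e1 + ... + c_3 e3 = q; equivalently solve M c = q where the columns of M are e1, ..., e3.
Solving this 3x3 system gives c = (3, 2, 0).
Check: 3e1 + 2e2 + 0·e3 = <-5, -1, 0>.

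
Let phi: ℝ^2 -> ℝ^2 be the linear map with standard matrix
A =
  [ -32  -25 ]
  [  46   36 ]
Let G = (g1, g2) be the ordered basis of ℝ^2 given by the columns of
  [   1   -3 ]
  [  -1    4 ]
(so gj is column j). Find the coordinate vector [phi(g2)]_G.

Column 2 of [phi]_G is the G-coordinate vector of phi(g2).
In standard coordinates phi(g2) = A g2 = <-4, 6>.
Converting to G: <-4, 6> = 2g1 + 2g2, so the coordinate vector is <2, 2>.

<2, 2>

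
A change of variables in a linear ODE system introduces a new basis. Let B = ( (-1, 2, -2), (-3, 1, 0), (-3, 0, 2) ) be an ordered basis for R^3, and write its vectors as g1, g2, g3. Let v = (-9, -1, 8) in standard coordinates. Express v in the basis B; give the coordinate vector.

We seek scalars with c_1 g1 + ... + c_3 g3 = v; equivalently solve M c = v where the columns of M are g1, ..., g3.
Row-reducing the augmented matrix [M | v] gives c = (0, -1, 4).
Check: 0·g1 - g2 + 4g3 = (-9, -1, 8).

(0, -1, 4)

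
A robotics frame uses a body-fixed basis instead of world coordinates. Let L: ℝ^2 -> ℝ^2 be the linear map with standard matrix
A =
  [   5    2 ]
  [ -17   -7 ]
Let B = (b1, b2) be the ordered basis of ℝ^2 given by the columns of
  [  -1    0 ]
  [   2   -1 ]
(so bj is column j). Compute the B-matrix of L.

[[1, 2], [-1, -3]]

Let P have columns b1, b2. Then [L]_B = P^(-1) A P.
Here det P = 1, so P^(-1) is integer; computing A P first and then P^(-1)(A P) gives [[1, 2], [-1, -3]].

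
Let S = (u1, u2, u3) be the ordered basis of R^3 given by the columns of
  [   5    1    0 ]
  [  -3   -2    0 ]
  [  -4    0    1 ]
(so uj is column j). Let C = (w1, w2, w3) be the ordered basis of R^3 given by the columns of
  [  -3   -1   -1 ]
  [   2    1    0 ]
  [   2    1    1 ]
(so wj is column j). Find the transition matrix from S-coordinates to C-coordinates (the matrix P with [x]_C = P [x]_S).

Column j of P is [uj]_C, since P maps S-coordinates to C-coordinates.
Expressing u1 in C: u1 = -w1 - w2 - w3, so column 1 of P is <-1, -1, -1>.
Doing the same for each uj gives P = [[-1, -1, -1], [-1, 0, 2], [-1, 2, 1]].

[[-1, -1, -1], [-1, 0, 2], [-1, 2, 1]]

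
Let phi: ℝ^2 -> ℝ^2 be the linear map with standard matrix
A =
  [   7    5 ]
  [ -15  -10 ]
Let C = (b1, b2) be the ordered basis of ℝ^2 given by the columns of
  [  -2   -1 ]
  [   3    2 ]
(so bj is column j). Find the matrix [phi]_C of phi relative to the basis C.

The j-th column of [phi]_C is [phi(bj)]_C.
phi(b1) = A b1 = <1, 0> = -2b1 + 3b2, so column 1 is <-2, 3>.
Repeating for b2 and assembling the columns gives [[-2, -1], [3, -1]].

[[-2, -1], [3, -1]]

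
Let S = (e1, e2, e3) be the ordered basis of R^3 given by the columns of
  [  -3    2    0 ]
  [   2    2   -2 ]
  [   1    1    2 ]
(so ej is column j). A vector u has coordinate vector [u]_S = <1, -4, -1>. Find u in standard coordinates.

By definition u = e1 - 4e2 - e3.
Summing componentwise gives <-11, -4, -5>.

<-11, -4, -5>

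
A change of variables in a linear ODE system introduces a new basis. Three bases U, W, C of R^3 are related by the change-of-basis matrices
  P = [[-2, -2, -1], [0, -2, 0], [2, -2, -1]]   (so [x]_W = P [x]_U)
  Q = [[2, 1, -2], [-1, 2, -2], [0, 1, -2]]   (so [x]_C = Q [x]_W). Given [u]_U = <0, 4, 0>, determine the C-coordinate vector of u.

First [u]_W = P [u]_U = <-8, -8, -8>.
Then [u]_C = Q [u]_W = <-8, 8, 8>.

<-8, 8, 8>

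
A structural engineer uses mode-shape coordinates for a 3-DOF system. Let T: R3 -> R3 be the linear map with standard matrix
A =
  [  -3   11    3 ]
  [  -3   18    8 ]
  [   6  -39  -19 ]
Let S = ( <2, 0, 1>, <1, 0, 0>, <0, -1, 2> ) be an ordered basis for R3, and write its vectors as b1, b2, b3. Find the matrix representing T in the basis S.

[[-3, 0, -3], [3, -3, 1], [-2, 3, 2]]

The j-th column of [T]_S is [T(bj)]_S.
T(b1) = A b1 = <-3, 2, -7> = -3b1 + 3b2 - 2b3, so column 1 is <-3, 3, -2>.
Repeating for b2, b3 and assembling the columns gives [[-3, 0, -3], [3, -3, 1], [-2, 3, 2]].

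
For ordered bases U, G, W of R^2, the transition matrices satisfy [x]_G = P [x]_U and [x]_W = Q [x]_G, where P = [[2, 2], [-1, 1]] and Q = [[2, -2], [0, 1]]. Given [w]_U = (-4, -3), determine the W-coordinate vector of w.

First [w]_G = P [w]_U = (-14, 1).
Then [w]_W = Q [w]_G = (-30, 1).

(-30, 1)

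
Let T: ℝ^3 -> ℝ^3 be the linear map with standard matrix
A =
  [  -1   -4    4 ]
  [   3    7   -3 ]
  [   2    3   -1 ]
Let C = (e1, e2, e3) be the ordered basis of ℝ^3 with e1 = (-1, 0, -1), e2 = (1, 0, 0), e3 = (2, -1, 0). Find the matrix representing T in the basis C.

Let P have columns e1, ..., e3. Then [T]_C = P^(-1) A P.
Here det P = 1, so P^(-1) is integer; computing A P first and then P^(-1)(A P) gives [[1, -2, -1], [-2, 3, -1], [0, -3, 1]].

[[1, -2, -1], [-2, 3, -1], [0, -3, 1]]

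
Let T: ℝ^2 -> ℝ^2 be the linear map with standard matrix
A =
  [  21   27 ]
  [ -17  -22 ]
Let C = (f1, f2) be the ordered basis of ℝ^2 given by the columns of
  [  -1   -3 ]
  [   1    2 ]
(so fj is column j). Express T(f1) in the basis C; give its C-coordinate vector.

<-3, -1>

Compute T(f1) = A f1 = <6, -5> in standard coordinates.
Then write this in C-coordinates: solve for y in y_1 f1 + y_2 f2 = <6, -5>.
This gives y = <-3, -1>, which is column 1 of [T]_C.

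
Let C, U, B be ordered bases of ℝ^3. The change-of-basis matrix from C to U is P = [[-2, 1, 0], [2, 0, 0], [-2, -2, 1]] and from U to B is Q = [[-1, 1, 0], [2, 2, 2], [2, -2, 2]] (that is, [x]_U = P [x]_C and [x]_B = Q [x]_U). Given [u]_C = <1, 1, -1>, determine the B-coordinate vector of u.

Composing the changes, [u]_B = Q P [u]_C.
Q P = [[4, -1, 0], [-4, -2, 2], [-12, -2, 2]]; applying this to <1, 1, -1> gives <3, -8, -16>.

<3, -8, -16>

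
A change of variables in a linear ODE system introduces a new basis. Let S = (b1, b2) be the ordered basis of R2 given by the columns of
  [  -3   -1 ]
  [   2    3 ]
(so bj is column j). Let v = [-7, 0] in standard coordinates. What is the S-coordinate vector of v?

We seek scalars with c_1 b1 + c_2 b2 = v; equivalently solve M c = v where the columns of M are b1, b2.
System: -3c_1 - c_2 = -7, 2c_1 + 3c_2 = 0; solving gives c_1 = 3, c_2 = -2.
Check: 3b1 - 2b2 = [-7, 0].

[3, -2]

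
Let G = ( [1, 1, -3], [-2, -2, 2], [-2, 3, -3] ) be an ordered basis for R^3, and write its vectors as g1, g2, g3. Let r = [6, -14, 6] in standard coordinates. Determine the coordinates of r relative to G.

We seek scalars with c_1 g1 + ... + c_3 g3 = r; equivalently solve M c = r where the columns of M are g1, ..., g3.
Row-reducing the augmented matrix [M | r] gives c = (4, 3, -4).
Check: 4g1 + 3g2 - 4g3 = [6, -14, 6].

[4, 3, -4]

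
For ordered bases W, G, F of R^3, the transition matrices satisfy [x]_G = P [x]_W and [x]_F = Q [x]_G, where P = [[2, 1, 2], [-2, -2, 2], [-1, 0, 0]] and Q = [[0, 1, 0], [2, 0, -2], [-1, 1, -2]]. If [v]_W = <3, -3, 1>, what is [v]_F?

<2, 16, 3>

First [v]_G = P [v]_W = <5, 2, -3>.
Then [v]_F = Q [v]_G = <2, 16, 3>.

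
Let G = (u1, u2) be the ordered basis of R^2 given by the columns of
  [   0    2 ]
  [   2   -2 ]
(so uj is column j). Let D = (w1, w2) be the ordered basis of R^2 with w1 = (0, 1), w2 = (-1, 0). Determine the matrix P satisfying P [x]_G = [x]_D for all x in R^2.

[[2, -2], [0, -2]]

Let M have columns uj and N have columns wj. Then for every x, N [x]_D = x = M [x]_G, so P = N^(-1) M.
Since det N = 1, N^(-1) has integer entries; multiplying gives P = [[2, -2], [0, -2]].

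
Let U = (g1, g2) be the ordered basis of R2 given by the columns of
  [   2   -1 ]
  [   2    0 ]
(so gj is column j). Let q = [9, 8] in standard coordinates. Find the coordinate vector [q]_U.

[4, -1]

Write q = c_1 g1 + c_2 g2 and solve for the c_i.
System: 2c_1 - c_2 = 9, 2c_1 + 0c_2 = 8; solving gives c_1 = 4, c_2 = -1.
Check: 4g1 - g2 = [9, 8].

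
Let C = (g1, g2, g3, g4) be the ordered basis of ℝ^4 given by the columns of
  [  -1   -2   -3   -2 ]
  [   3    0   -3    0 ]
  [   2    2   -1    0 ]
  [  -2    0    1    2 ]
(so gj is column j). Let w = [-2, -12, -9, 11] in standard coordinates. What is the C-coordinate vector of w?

Write w = c_1 g1 + ... + c_4 g4 and solve for the c_i.
Row-reducing the augmented matrix [M | w] gives c = (-3, -1, 1, 2).
Check: -3g1 - g2 + g3 + 2g4 = [-2, -12, -9, 11].

[-3, -1, 1, 2]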